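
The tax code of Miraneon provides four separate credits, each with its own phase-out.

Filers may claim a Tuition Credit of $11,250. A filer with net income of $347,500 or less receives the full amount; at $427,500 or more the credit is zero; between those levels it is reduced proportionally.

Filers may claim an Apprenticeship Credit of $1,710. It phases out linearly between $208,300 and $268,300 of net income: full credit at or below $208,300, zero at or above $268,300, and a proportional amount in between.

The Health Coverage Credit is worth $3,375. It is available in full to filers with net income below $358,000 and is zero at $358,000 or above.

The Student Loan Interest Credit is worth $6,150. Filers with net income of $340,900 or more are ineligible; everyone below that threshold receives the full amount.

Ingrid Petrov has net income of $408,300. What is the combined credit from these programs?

Tuition Credit: $408,300 is $60,800 into a $80,000 phase-out range, leaving 19,200/80,000 of the credit: $11,250 × 19,200/80,000 = $2,700.
Apprenticeship Credit: $408,300 is at or above $268,300, so the credit is $0.
Health Coverage Credit: $408,300 meets or exceeds the $358,000 cutoff, so the credit is $0.
Student Loan Interest Credit: $408,300 meets or exceeds the $340,900 cutoff, so the credit is $0.
Total: $2,700 + $0 + $0 + $0 = $2,700.

$2,700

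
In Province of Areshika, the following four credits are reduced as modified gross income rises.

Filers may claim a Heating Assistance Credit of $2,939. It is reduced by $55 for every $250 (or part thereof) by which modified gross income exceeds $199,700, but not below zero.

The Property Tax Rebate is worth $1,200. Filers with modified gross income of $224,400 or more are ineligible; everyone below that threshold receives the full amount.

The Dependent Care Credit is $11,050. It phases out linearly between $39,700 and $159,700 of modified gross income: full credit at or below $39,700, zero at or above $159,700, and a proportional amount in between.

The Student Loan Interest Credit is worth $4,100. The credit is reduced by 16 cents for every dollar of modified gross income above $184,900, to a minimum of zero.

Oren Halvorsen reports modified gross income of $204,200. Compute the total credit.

Heating Assistance Credit: income exceeds $199,700 by $4,500, which is 18 full-or-partial $250 increments; reduction = 18 × $55 = $990, leaving $1,949.
Property Tax Rebate: $204,200 is below the $224,400 cutoff, so the full $1,200 applies.
Dependent Care Credit: $204,200 is at or above $159,700, so the credit is $0.
Student Loan Interest Credit: 16% of the $19,300 excess over $184,900 is $3,088; credit = $4,100 − $3,088 = $1,012.
Total: $1,949 + $1,200 + $0 + $1,012 = $4,161.

$4,161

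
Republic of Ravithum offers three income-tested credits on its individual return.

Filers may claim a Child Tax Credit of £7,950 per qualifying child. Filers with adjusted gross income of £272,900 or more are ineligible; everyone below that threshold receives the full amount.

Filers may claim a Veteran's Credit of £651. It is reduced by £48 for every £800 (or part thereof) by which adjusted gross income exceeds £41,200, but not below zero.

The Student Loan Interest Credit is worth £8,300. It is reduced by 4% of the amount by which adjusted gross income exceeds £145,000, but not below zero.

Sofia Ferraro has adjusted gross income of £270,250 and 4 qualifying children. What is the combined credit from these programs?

Child Tax Credit: base = 4 × £7,950 = £31,800. £270,250 is below the £272,900 cutoff, so the full £31,800 applies.
Veteran's Credit: income exceeds £41,200 by £229,050 → 287 increments × £48 = £13,776 ≥ base, so the credit is £0.
Student Loan Interest Credit: 4% of the £125,250 excess over £145,000 is £5,010; credit = £8,300 − £5,010 = £3,290.
Total: £31,800 + £0 + £3,290 = £35,090.

£35,090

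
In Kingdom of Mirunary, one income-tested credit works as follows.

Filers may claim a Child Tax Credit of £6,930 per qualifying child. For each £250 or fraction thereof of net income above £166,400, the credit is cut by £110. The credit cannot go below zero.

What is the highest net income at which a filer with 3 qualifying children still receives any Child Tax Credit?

Full credit = 3 × £6,930 = £20,790.
After 188 increments the reduction is 188 × £110 = £20,680, leaving £110; one more increment wipes it out. Increment 188 ends at excess 188 × £250 = £47,000, so the highest qualifying income is £166,400 + £47,000 = £213,400.

£213,400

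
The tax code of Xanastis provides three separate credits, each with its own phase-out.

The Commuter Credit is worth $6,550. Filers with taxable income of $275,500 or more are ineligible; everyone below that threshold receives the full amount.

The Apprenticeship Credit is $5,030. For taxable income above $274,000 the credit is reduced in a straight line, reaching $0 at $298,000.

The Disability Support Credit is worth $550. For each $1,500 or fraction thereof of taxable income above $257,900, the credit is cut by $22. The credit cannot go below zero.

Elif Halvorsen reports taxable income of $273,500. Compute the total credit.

Commuter Credit: $273,500 is below the $275,500 cutoff, so the full $6,550 applies.
Apprenticeship Credit: $273,500 is at or below the $274,000 threshold, so the full $5,030 applies.
Disability Support Credit: income exceeds $257,900 by $15,600, which is 11 full-or-partial $1,500 increments; reduction = 11 × $22 = $242, leaving $308.
Total: $6,550 + $5,030 + $308 = $11,888.

$11,888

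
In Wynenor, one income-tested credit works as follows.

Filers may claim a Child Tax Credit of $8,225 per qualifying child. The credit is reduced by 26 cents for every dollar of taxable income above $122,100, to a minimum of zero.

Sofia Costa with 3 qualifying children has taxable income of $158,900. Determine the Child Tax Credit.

$15,107

Child Tax Credit: base = 3 × $8,225 = $24,675. 26% of the $36,800 excess over $122,100 is $9,568; credit = $24,675 − $9,568 = $15,107.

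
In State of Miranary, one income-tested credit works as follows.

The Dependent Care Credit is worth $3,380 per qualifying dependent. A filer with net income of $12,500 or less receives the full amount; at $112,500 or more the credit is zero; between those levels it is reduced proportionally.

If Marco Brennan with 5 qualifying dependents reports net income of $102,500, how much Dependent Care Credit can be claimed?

Dependent Care Credit: base = 5 × $3,380 = $16,900. $102,500 is $90,000 into a $100,000 phase-out range, leaving 10,000/100,000 of the credit: $16,900 × 10,000/100,000 = $1,690.

$1,690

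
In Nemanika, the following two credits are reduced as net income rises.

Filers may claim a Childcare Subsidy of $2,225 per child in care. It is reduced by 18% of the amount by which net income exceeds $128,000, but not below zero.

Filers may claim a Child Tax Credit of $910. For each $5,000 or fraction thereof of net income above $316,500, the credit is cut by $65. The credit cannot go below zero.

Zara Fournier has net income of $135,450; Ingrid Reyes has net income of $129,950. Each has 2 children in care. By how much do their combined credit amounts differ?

$990

Zara ($135,450): Childcare Subsidy: base = 2 × $2,225 = $4,450. 18% of the $7,450 excess over $128,000 is $1,341; credit = $4,450 − $1,341 = $3,109. Child Tax Credit: $135,450 is at or below the $316,500 threshold, so the full $910 applies. total $3,109 + $910 = $4,019
Ingrid ($129,950): Childcare Subsidy: base = 2 × $2,225 = $4,450. 18% of the $1,950 excess over $128,000 is $351; credit = $4,450 − $351 = $4,099. Child Tax Credit: $129,950 is at or below the $316,500 threshold, so the full $910 applies. total $4,099 + $910 = $5,009
Difference: |$4,019 − $5,009| = $990.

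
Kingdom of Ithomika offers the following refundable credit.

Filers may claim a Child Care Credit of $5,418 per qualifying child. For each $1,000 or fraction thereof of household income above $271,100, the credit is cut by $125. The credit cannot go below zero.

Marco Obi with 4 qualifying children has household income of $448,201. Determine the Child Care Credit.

Child Care Credit: base = 4 × $5,418 = $21,672. income exceeds $271,100 by $177,101 → 178 increments × $125 = $22,250 ≥ base, so the credit is $0.

$0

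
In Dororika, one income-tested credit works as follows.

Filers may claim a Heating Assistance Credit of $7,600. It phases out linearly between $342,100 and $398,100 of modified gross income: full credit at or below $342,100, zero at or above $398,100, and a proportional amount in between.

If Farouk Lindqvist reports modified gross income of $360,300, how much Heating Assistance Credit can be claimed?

Heating Assistance Credit: $360,300 is $18,200 into a $56,000 phase-out range, leaving 37,800/56,000 of the credit: $7,600 × 37,800/56,000 = $5,130.

$5,130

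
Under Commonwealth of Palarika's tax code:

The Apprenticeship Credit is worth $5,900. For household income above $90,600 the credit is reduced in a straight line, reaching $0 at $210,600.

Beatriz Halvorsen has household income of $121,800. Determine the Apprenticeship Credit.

$4,366

Apprenticeship Credit: $121,800 is $31,200 into a $120,000 phase-out range, leaving 88,800/120,000 of the credit: $5,900 × 88,800/120,000 = $4,366.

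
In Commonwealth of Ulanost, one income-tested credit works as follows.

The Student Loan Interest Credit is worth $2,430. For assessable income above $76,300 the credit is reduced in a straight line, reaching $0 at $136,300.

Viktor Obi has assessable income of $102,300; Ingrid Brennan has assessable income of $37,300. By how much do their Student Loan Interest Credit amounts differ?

Viktor ($102,300): Student Loan Interest Credit: $102,300 is $26,000 into a $60,000 phase-out range, leaving 34,000/60,000 of the credit: $2,430 × 34,000/60,000 = $1,377.
Ingrid ($37,300): Student Loan Interest Credit: $37,300 is at or below the $76,300 threshold, so the full $2,430 applies.
Difference: |$1,377 − $2,430| = $1,053.

$1,053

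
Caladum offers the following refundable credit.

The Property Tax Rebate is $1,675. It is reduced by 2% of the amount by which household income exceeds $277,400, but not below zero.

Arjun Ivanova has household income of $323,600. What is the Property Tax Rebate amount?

Property Tax Rebate: 2% of the $46,200 excess over $277,400 is $924; credit = $1,675 − $924 = $751.

$751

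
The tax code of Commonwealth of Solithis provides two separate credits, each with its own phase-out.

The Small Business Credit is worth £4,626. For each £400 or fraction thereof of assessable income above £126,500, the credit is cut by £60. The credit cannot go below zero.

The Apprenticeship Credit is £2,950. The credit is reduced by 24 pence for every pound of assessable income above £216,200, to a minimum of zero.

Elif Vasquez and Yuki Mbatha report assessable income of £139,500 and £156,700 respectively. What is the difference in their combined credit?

Elif (£139,500): Small Business Credit: income exceeds £126,500 by £13,000, which is 33 full-or-partial £400 increments; reduction = 33 × £60 = £1,980, leaving £2,646. Apprenticeship Credit: £139,500 is at or below the £216,200 threshold, so the full £2,950 applies. total £2,646 + £2,950 = £5,596
Yuki (£156,700): Small Business Credit: income exceeds £126,500 by £30,200, which is 76 full-or-partial £400 increments; reduction = 76 × £60 = £4,560, leaving £66. Apprenticeship Credit: £156,700 is at or below the £216,200 threshold, so the full £2,950 applies. total £66 + £2,950 = £3,016
Difference: |£5,596 − £3,016| = £2,580.

£2,580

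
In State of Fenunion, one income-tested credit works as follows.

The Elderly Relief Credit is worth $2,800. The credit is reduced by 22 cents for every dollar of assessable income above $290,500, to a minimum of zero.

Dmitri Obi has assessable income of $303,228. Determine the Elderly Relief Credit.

Elderly Relief Credit: 22% of the $12,728 excess over $290,500 is $2,800.16 ≥ base, so the credit is $0.

$0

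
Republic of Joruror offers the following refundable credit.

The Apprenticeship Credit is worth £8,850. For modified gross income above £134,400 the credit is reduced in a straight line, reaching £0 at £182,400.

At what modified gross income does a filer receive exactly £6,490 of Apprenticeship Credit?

£147,200

£6,490 is 6,490/8,850 of the full £8,850, so 2,360/8,850 of the £48,000 range has been used: income = £134,400 + £48,000 × 2,360/8,850 = £147,200.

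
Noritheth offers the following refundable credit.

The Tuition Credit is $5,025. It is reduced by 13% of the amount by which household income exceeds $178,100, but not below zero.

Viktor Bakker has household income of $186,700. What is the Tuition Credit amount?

Tuition Credit: 13% of the $8,600 excess over $178,100 is $1,118; credit = $5,025 − $1,118 = $3,907.

$3,907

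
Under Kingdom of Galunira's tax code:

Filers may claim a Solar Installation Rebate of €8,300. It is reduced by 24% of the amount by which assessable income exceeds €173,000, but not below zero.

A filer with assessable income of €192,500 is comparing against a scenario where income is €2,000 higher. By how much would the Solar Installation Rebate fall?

At €192,500 — 24% of the €19,500 excess over €173,000 is €4,680; credit = €8,300 − €4,680 = €3,620.
At €194,500 — 24% of the €21,500 excess over €173,000 is €5,160; credit = €8,300 − €5,160 = €3,140.
Lost: €3,620 − €3,140 = €480.

€480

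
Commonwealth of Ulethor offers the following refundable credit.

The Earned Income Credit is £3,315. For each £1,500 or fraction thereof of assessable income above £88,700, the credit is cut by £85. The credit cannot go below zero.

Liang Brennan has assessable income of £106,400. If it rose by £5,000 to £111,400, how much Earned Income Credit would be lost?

£340

At £106,400 — income exceeds £88,700 by £17,700, which is 12 full-or-partial £1,500 increments; reduction = 12 × £85 = £1,020, leaving £2,295.
At £111,400 — income exceeds £88,700 by £22,700, which is 16 full-or-partial £1,500 increments; reduction = 16 × £85 = £1,360, leaving £1,955.
Lost: £2,295 − £1,955 = £340.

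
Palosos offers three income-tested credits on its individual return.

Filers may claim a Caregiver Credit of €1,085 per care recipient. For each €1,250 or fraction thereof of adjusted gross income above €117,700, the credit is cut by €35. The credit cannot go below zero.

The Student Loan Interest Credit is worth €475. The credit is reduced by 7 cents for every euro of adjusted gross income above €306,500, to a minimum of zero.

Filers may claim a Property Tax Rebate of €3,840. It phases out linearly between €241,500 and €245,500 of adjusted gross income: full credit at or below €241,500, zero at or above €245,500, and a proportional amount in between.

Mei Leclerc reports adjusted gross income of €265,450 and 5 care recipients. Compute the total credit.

Caregiver Credit: base = 5 × €1,085 = €5,425. income exceeds €117,700 by €147,750, which is 119 full-or-partial €1,250 increments; reduction = 119 × €35 = €4,165, leaving €1,260.
Student Loan Interest Credit: €265,450 is at or below the €306,500 threshold, so the full €475 applies.
Property Tax Rebate: €265,450 is at or above €245,500, so the credit is €0.
Total: €1,260 + €475 + €0 = €1,735.

€1,735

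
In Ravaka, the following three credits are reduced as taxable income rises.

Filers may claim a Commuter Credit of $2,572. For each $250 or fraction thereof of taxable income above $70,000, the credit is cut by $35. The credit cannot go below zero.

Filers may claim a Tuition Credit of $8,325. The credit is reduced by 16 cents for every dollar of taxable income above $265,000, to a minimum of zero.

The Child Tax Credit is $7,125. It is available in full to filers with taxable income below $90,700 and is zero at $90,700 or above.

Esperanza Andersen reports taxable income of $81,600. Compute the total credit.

$16,377

Commuter Credit: income exceeds $70,000 by $11,600, which is 47 full-or-partial $250 increments; reduction = 47 × $35 = $1,645, leaving $927.
Tuition Credit: $81,600 is at or below the $265,000 threshold, so the full $8,325 applies.
Child Tax Credit: $81,600 is below the $90,700 cutoff, so the full $7,125 applies.
Total: $927 + $8,325 + $7,125 = $16,377.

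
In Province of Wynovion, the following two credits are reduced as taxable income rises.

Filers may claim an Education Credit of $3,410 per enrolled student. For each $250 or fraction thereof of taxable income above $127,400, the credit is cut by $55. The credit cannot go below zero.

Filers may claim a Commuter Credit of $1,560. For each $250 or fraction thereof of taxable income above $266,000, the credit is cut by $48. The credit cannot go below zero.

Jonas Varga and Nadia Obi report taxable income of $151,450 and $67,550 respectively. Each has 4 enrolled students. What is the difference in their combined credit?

Jonas ($151,450): Education Credit: base = 4 × $3,410 = $13,640. income exceeds $127,400 by $24,050, which is 97 full-or-partial $250 increments; reduction = 97 × $55 = $5,335, leaving $8,305. Commuter Credit: $151,450 is at or below the $266,000 threshold, so the full $1,560 applies. total $8,305 + $1,560 = $9,865
Nadia ($67,550): Education Credit: base = 4 × $3,410 = $13,640. $67,550 is at or below the $127,400 threshold, so the full $13,640 applies. Commuter Credit: $67,550 is at or below the $266,000 threshold, so the full $1,560 applies. total $13,640 + $1,560 = $15,200
Difference: |$9,865 − $15,200| = $5,335.

$5,335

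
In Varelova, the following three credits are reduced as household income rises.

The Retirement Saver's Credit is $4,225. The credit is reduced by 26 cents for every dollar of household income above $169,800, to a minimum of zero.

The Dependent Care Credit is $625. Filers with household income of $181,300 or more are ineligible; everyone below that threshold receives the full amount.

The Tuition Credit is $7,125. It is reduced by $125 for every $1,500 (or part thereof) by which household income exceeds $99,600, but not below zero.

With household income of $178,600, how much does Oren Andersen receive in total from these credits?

Retirement Saver's Credit: 26% of the $8,800 excess over $169,800 is $2,288; credit = $4,225 − $2,288 = $1,937.
Dependent Care Credit: $178,600 is below the $181,300 cutoff, so the full $625 applies.
Tuition Credit: income exceeds $99,600 by $79,000, which is 53 full-or-partial $1,500 increments; reduction = 53 × $125 = $6,625, leaving $500.
Total: $1,937 + $625 + $500 = $3,062.

$3,062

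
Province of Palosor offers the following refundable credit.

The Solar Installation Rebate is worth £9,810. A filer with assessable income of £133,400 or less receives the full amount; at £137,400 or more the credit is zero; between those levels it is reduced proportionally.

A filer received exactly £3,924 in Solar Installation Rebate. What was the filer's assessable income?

£3,924 is 3,924/9,810 of the full £9,810, so 5,886/9,810 of the £4,000 range has been used: income = £133,400 + £4,000 × 5,886/9,810 = £135,800.

£135,800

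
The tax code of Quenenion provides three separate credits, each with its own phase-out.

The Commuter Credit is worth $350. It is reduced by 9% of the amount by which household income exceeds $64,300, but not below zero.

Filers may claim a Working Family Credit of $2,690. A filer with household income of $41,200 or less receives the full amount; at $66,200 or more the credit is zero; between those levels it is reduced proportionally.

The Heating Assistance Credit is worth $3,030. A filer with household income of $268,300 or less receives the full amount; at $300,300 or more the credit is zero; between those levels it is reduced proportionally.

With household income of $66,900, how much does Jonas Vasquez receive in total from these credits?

Commuter Credit: 9% of the $2,600 excess over $64,300 is $234; credit = $350 − $234 = $116.
Working Family Credit: $66,900 is at or above $66,200, so the credit is $0.
Heating Assistance Credit: $66,900 is at or below the $268,300 threshold, so the full $3,030 applies.
Total: $116 + $0 + $3,030 = $3,146.

$3,146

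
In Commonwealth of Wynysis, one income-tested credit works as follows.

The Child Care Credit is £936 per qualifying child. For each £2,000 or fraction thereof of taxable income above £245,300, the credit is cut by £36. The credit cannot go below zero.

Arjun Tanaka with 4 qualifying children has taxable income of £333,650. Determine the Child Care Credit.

Child Care Credit: base = 4 × £936 = £3,744. income exceeds £245,300 by £88,350, which is 45 full-or-partial £2,000 increments; reduction = 45 × £36 = £1,620, leaving £2,124.

£2,124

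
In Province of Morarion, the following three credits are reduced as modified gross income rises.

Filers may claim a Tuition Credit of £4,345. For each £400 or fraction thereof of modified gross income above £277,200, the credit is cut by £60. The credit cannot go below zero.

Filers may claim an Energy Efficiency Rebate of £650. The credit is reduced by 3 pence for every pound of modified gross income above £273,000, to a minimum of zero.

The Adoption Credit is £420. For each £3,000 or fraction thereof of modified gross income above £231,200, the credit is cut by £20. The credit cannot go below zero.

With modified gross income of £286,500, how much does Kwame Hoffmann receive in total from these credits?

£3,190

Tuition Credit: income exceeds £277,200 by £9,300, which is 24 full-or-partial £400 increments; reduction = 24 × £60 = £1,440, leaving £2,905.
Energy Efficiency Rebate: 3% of the £13,500 excess over £273,000 is £405; credit = £650 − £405 = £245.
Adoption Credit: income exceeds £231,200 by £55,300, which is 19 full-or-partial £3,000 increments; reduction = 19 × £20 = £380, leaving £40.
Total: £2,905 + £245 + £40 = £3,190.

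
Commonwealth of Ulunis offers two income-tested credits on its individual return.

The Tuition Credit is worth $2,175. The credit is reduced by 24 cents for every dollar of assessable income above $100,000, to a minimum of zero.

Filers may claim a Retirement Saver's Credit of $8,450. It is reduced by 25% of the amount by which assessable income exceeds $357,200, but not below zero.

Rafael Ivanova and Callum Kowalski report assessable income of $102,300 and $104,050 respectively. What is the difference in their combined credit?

$420

Rafael ($102,300): Tuition Credit: 24% of the $2,300 excess over $100,000 is $552; credit = $2,175 − $552 = $1,623. Retirement Saver's Credit: $102,300 is at or below the $357,200 threshold, so the full $8,450 applies. total $1,623 + $8,450 = $10,073
Callum ($104,050): Tuition Credit: 24% of the $4,050 excess over $100,000 is $972; credit = $2,175 − $972 = $1,203. Retirement Saver's Credit: $104,050 is at or below the $357,200 threshold, so the full $8,450 applies. total $1,203 + $8,450 = $9,653
Difference: |$10,073 − $9,653| = $420.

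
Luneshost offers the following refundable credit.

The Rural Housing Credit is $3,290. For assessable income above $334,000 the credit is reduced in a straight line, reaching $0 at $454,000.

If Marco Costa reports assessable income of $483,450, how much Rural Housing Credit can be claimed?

Rural Housing Credit: $483,450 is at or above $454,000, so the credit is $0.

$0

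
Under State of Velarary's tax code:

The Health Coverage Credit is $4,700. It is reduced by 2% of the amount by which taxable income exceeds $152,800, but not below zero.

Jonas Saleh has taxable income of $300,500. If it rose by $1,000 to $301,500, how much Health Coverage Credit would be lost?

At $300,500 — 2% of the $147,700 excess over $152,800 is $2,954; credit = $4,700 − $2,954 = $1,746.
At $301,500 — 2% of the $148,700 excess over $152,800 is $2,974; credit = $4,700 − $2,974 = $1,726.
Lost: $1,746 − $1,726 = $20.

$20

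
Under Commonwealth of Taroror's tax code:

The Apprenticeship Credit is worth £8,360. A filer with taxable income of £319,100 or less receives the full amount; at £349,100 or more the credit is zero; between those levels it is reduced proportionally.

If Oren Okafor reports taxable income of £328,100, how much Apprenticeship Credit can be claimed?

£5,852

Apprenticeship Credit: £328,100 is £9,000 into a £30,000 phase-out range, leaving 21,000/30,000 of the credit: £8,360 × 21,000/30,000 = £5,852.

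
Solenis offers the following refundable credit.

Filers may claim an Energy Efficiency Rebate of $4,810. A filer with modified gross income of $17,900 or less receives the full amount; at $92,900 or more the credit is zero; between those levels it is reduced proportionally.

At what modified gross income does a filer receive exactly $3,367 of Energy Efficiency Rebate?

$3,367 is 3,367/4,810 of the full $4,810, so 1,443/4,810 of the $75,000 range has been used: income = $17,900 + $75,000 × 1,443/4,810 = $40,400.

$40,400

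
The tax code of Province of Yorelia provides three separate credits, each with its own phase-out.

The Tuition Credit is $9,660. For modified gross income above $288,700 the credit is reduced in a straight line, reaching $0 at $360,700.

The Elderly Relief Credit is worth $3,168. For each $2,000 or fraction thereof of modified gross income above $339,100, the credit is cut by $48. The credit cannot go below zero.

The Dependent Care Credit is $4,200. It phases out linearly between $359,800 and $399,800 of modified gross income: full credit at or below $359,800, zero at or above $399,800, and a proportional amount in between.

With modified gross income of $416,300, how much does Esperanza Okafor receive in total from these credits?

$1,296

Tuition Credit: $416,300 is at or above $360,700, so the credit is $0.
Elderly Relief Credit: income exceeds $339,100 by $77,200, which is 39 full-or-partial $2,000 increments; reduction = 39 × $48 = $1,872, leaving $1,296.
Dependent Care Credit: $416,300 is at or above $399,800, so the credit is $0.
Total: $0 + $1,296 + $0 = $1,296.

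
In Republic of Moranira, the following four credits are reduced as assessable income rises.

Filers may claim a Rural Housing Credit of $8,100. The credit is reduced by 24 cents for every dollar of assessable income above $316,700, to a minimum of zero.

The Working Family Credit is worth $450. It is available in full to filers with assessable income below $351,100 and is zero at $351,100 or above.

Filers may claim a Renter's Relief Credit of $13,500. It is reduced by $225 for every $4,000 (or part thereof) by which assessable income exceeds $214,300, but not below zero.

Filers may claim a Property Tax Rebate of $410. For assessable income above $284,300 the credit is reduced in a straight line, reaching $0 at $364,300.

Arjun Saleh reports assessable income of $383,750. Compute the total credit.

$3,825

Rural Housing Credit: 24% of the $67,050 excess over $316,700 is $16,092 ≥ base, so the credit is $0.
Working Family Credit: $383,750 meets or exceeds the $351,100 cutoff, so the credit is $0.
Renter's Relief Credit: income exceeds $214,300 by $169,450, which is 43 full-or-partial $4,000 increments; reduction = 43 × $225 = $9,675, leaving $3,825.
Property Tax Rebate: $383,750 is at or above $364,300, so the credit is $0.
Total: $0 + $0 + $3,825 + $0 = $3,825.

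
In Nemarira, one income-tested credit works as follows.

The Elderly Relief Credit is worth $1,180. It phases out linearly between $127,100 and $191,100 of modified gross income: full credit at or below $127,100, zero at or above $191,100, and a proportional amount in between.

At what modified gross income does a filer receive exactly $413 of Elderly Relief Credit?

$413 is 413/1,180 of the full $1,180, so 767/1,180 of the $64,000 range has been used: income = $127,100 + $64,000 × 767/1,180 = $168,700.

$168,700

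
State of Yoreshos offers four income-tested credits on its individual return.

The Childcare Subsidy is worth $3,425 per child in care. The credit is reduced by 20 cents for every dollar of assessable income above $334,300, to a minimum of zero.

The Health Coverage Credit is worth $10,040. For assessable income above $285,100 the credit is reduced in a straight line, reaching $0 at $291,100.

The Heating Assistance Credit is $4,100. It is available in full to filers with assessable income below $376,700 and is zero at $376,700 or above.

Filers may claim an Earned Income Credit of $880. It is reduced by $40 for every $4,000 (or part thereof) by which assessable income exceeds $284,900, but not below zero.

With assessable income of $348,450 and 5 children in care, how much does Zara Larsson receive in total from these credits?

Childcare Subsidy: base = 5 × $3,425 = $17,125. 20% of the $14,150 excess over $334,300 is $2,830; credit = $17,125 − $2,830 = $14,295.
Health Coverage Credit: $348,450 is at or above $291,100, so the credit is $0.
Heating Assistance Credit: $348,450 is below the $376,700 cutoff, so the full $4,100 applies.
Earned Income Credit: income exceeds $284,900 by $63,550, which is 16 full-or-partial $4,000 increments; reduction = 16 × $40 = $640, leaving $240.
Total: $14,295 + $0 + $4,100 + $240 = $18,635.

$18,635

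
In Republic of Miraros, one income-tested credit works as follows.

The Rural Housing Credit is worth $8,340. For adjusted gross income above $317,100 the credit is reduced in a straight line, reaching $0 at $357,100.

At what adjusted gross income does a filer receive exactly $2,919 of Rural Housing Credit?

$2,919 is 2,919/8,340 of the full $8,340, so 5,421/8,340 of the $40,000 range has been used: income = $317,100 + $40,000 × 5,421/8,340 = $343,100.

$343,100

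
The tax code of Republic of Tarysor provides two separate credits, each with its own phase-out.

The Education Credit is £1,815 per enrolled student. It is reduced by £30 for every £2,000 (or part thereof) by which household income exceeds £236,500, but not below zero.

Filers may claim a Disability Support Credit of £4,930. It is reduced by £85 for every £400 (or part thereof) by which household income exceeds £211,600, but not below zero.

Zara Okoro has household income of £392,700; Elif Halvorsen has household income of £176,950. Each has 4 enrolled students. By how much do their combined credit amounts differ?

Zara (£392,700): Education Credit: base = 4 × £1,815 = £7,260. income exceeds £236,500 by £156,200, which is 79 full-or-partial £2,000 increments; reduction = 79 × £30 = £2,370, leaving £4,890. Disability Support Credit: income exceeds £211,600 by £181,100 → 453 increments × £85 = £38,505 ≥ base, so the credit is £0. total £4,890 + £0 = £4,890
Elif (£176,950): Education Credit: base = 4 × £1,815 = £7,260. £176,950 is at or below the £236,500 threshold, so the full £7,260 applies. Disability Support Credit: £176,950 is at or below the £211,600 threshold, so the full £4,930 applies. total £7,260 + £4,930 = £12,190
Difference: |£4,890 − £12,190| = £7,300.

£7,300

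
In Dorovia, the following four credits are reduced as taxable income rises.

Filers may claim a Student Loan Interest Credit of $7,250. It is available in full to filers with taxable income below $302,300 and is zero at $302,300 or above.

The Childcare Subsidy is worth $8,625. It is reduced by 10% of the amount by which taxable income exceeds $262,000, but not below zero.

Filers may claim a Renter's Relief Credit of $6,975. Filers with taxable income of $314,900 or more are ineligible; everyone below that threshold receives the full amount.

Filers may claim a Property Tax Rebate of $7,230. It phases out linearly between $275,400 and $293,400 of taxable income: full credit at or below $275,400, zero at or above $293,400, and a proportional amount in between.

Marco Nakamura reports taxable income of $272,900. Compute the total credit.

Student Loan Interest Credit: $272,900 is below the $302,300 cutoff, so the full $7,250 applies.
Childcare Subsidy: 10% of the $10,900 excess over $262,000 is $1,090; credit = $8,625 − $1,090 = $7,535.
Renter's Relief Credit: $272,900 is below the $314,900 cutoff, so the full $6,975 applies.
Property Tax Rebate: $272,900 is at or below the $275,400 threshold, so the full $7,230 applies.
Total: $7,250 + $7,535 + $6,975 + $7,230 = $28,990.

$28,990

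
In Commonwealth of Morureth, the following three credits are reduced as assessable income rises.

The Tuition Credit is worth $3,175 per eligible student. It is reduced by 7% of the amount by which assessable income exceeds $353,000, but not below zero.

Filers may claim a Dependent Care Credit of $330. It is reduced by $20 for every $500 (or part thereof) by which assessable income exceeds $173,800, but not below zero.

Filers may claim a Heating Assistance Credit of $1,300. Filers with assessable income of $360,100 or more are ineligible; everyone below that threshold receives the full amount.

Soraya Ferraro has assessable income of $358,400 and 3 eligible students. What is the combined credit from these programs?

Tuition Credit: base = 3 × $3,175 = $9,525. 7% of the $5,400 excess over $353,000 is $378; credit = $9,525 − $378 = $9,147.
Dependent Care Credit: income exceeds $173,800 by $184,600 → 370 increments × $20 = $7,400 ≥ base, so the credit is $0.
Heating Assistance Credit: $358,400 is below the $360,100 cutoff, so the full $1,300 applies.
Total: $9,147 + $0 + $1,300 = $10,447.

$10,447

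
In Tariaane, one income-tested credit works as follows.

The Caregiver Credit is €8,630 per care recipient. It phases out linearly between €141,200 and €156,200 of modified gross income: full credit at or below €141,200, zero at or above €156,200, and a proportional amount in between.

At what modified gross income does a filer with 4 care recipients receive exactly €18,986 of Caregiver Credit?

€147,950

Full credit = 4 × €8,630 = €34,520.
€18,986 is 18,986/34,520 of the full €34,520, so 15,534/34,520 of the €15,000 range has been used: income = €141,200 + €15,000 × 15,534/34,520 = €147,950.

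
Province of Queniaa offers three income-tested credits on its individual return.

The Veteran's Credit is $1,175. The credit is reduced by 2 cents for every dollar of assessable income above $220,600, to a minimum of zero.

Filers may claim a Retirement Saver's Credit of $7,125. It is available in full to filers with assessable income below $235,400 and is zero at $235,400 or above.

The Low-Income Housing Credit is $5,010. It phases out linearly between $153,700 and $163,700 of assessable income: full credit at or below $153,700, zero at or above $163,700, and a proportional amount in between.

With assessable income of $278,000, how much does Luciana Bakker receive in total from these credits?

Veteran's Credit: 2% of the $57,400 excess over $220,600 is $1,148; credit = $1,175 − $1,148 = $27.
Retirement Saver's Credit: $278,000 meets or exceeds the $235,400 cutoff, so the credit is $0.
Low-Income Housing Credit: $278,000 is at or above $163,700, so the credit is $0.
Total: $27 + $0 + $0 = $27.

$27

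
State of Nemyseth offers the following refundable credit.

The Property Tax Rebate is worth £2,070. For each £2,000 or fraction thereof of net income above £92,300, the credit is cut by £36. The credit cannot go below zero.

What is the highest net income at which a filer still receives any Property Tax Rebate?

£206,300

After 57 increments the reduction is 57 × £36 = £2,052, leaving £18; one more increment wipes it out. Increment 57 ends at excess 57 × £2,000 = £114,000, so the highest qualifying income is £92,300 + £114,000 = £206,300.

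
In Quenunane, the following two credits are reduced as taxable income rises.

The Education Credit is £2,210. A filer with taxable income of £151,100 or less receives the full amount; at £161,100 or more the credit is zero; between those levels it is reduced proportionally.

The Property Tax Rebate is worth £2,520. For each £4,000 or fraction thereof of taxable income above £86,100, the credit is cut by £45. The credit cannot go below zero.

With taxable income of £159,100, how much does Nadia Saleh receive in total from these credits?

£2,107

Education Credit: £159,100 is £8,000 into a £10,000 phase-out range, leaving 2,000/10,000 of the credit: £2,210 × 2,000/10,000 = £442.
Property Tax Rebate: income exceeds £86,100 by £73,000, which is 19 full-or-partial £4,000 increments; reduction = 19 × £45 = £855, leaving £1,665.
Total: £442 + £1,665 = £2,107.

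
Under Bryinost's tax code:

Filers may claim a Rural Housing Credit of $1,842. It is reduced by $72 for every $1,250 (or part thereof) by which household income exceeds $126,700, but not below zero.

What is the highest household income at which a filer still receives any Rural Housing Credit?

$157,950

After 25 increments the reduction is 25 × $72 = $1,800, leaving $42; one more increment wipes it out. Increment 25 ends at excess 25 × $1,250 = $31,250, so the highest qualifying income is $126,700 + $31,250 = $157,950.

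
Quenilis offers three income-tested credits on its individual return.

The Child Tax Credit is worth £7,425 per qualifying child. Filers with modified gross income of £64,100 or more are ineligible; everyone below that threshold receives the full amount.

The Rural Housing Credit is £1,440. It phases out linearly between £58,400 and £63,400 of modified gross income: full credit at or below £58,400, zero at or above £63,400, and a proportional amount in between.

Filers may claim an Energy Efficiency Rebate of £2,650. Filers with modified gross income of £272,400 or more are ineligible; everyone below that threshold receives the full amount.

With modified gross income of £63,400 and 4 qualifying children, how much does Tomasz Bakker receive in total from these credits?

£32,350

Child Tax Credit: base = 4 × £7,425 = £29,700. £63,400 is below the £64,100 cutoff, so the full £29,700 applies.
Rural Housing Credit: £63,400 is at or above £63,400, so the credit is £0.
Energy Efficiency Rebate: £63,400 is below the £272,400 cutoff, so the full £2,650 applies.
Total: £29,700 + £0 + £2,650 = £32,350.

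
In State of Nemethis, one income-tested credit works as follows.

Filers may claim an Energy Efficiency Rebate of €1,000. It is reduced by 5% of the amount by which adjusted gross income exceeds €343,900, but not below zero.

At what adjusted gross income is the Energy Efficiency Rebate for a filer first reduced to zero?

€363,900

The credit falls by 5% of each euro above €343,900, so it reaches zero when the excess is €1,000 / 5% = €20,000: income = €343,900 + €20,000 = €363,900.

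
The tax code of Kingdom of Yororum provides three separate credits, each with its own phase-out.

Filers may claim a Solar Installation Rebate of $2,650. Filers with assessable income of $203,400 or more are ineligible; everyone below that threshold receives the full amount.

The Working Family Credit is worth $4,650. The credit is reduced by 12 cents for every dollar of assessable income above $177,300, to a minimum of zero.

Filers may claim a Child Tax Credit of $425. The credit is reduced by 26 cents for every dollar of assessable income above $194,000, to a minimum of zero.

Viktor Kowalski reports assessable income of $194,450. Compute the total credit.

Solar Installation Rebate: $194,450 is below the $203,400 cutoff, so the full $2,650 applies.
Working Family Credit: 12% of the $17,150 excess over $177,300 is $2,058; credit = $4,650 − $2,058 = $2,592.
Child Tax Credit: 26% of the $450 excess over $194,000 is $117; credit = $425 − $117 = $308.
Total: $2,650 + $2,592 + $308 = $5,550.

$5,550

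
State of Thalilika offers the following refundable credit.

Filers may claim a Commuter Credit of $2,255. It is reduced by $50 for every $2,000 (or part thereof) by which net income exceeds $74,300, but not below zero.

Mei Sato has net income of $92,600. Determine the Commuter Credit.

$1,755

Commuter Credit: income exceeds $74,300 by $18,300, which is 10 full-or-partial $2,000 increments; reduction = 10 × $50 = $500, leaving $1,755.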